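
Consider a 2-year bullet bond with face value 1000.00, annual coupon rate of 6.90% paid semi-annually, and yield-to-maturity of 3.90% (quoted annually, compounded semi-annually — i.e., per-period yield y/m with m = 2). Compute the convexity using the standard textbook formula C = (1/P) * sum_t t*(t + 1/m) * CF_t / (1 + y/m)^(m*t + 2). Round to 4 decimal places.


Answer: Convexity = 4.5070

Derivation:
Coupon per period c = face * coupon_rate / m = 34.500000
Periods per year m = 2; per-period yield y/m = 0.019500
Number of cashflows N = 4
Cashflows (t years, CF_t, discount factor 1/(1+y/m)^(m*t), PV):
  t = 0.5000: CF_t = 34.500000, DF = 0.980873, PV = 33.840118
  t = 1.0000: CF_t = 34.500000, DF = 0.962112, PV = 33.192857
  t = 1.5000: CF_t = 34.500000, DF = 0.943709, PV = 32.557976
  t = 2.0000: CF_t = 1034.500000, DF = 0.925659, PV = 957.594349
Price P = sum_t PV_t = 1057.185300
Convexity numerator sum_t t*(t + 1/m) * CF_t / (1+y/m)^(m*t + 2):
  t = 0.5000: term = 16.278988
  t = 1.0000: term = 47.902859
  t = 1.5000: term = 93.973240
  t = 2.0000: term = 4606.564099
Convexity = (1/P) * sum = 4764.719186 / 1057.185300 = 4.506986


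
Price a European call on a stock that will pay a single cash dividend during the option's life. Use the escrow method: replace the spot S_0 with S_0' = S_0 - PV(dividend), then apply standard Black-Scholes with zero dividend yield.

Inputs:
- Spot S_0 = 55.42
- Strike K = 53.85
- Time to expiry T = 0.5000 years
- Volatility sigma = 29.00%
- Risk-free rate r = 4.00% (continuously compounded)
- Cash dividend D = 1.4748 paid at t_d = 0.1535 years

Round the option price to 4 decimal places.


PV(D) = D * exp(-r * t_d) = 1.4748 * 0.99387881 = 1.46577247
S_0' = S_0 - PV(D) = 55.4200 - 1.46577247 = 53.95422753
d1 = (ln(S_0'/K) + (r + sigma^2/2)*T) / (sigma*sqrt(T)) = 0.20949206
d2 = d1 - sigma*sqrt(T) = 0.00443110
exp(-rT) = 0.98019867
N(d1) = 0.58296794; N(d2) = 0.50176775
C = S_0' * N(d1) - K * exp(-rT) * N(d2) = 53.95422753 * 0.58296794 - 53.8500 * 0.98019867 * 0.50176775 = 4.9684

Answer: Price = 4.9684


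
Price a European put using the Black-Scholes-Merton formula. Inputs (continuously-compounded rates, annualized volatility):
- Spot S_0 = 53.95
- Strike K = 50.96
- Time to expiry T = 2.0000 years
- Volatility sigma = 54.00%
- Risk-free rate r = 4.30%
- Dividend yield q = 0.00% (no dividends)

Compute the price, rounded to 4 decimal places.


d1 = (ln(S/K) + (r - q + 0.5*sigma^2) * T) / (sigma * sqrt(T)) = 0.56911186
d2 = d1 - sigma * sqrt(T) = -0.19456347
exp(-rT) = 0.91759423; exp(-qT) = 1.00000000
P = K * exp(-rT) * N(-d2) - S_0 * exp(-qT) * N(-d1)
N(-d1) = 0.28464012; N(-d2) = 0.57713265
P = 50.9600 * 0.91759423 * 0.57713265 - 53.9500 * 1.00000000 * 0.28464012 = 11.6307

Answer: Price = 11.6307


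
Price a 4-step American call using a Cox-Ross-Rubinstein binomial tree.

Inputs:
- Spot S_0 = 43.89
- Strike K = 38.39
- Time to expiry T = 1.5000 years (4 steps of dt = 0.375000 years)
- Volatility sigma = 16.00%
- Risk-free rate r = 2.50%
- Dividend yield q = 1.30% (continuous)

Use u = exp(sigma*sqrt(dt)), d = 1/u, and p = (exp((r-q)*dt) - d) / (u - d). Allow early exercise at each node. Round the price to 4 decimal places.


Answer: Price = V(0,0) = 7.1570

Derivation:
dt = T/N = 0.375000
u = exp(sigma*sqrt(dt)) = 1.102940; d = 1/u = 0.906667
p = (exp((r-q)*dt) - d) / (u - d) = 0.498504
Discount per step: exp(-r*dt) = 0.990669
Stock lattice S(k, i) with i counting down-moves:
  k=0: S(0,0) = 43.8900
  k=1: S(1,0) = 48.4080; S(1,1) = 39.7936
  k=2: S(2,0) = 53.3912; S(2,1) = 43.8900; S(2,2) = 36.0796
  k=3: S(3,0) = 58.8873; S(3,1) = 48.4080; S(3,2) = 39.7936; S(3,3) = 32.7122
  k=4: S(4,0) = 64.9492; S(4,1) = 53.3912; S(4,2) = 43.8900; S(4,3) = 36.0796; S(4,4) = 29.6591
Terminal payoffs V(N, i) = max(S_T - K, 0):
  V(4,0) = 26.559163; V(4,1) = 15.001186; V(4,2) = 5.500000; V(4,3) = 0.000000; V(4,4) = 0.000000
Backward induction: V(k, i) = exp(-r*dt) * [p * V(k+1, i) + (1-p) * V(k+1, i+1)]; then take max(V_cont, immediate exercise) for American.
  V(3,0) = exp(-r*dt) * [p*26.559163 + (1-p)*15.001186] = 20.569137; exercise = 20.497290; V(3,0) = max -> 20.569137
  V(3,1) = exp(-r*dt) * [p*15.001186 + (1-p)*5.500000] = 10.140858; exercise = 10.018049; V(3,1) = max -> 10.140858
  V(3,2) = exp(-r*dt) * [p*5.500000 + (1-p)*0.000000] = 2.716186; exercise = 1.403633; V(3,2) = max -> 2.716186
  V(3,3) = exp(-r*dt) * [p*0.000000 + (1-p)*0.000000] = 0.000000; exercise = 0.000000; V(3,3) = max -> 0.000000
  V(2,0) = exp(-r*dt) * [p*20.569137 + (1-p)*10.140858] = 15.196258; exercise = 15.001186; V(2,0) = max -> 15.196258
  V(2,1) = exp(-r*dt) * [p*10.140858 + (1-p)*2.716186] = 6.357530; exercise = 5.500000; V(2,1) = max -> 6.357530
  V(2,2) = exp(-r*dt) * [p*2.716186 + (1-p)*0.000000] = 1.341394; exercise = 0.000000; V(2,2) = max -> 1.341394
  V(1,0) = exp(-r*dt) * [p*15.196258 + (1-p)*6.357530] = 10.663230; exercise = 10.018049; V(1,0) = max -> 10.663230
  V(1,1) = exp(-r*dt) * [p*6.357530 + (1-p)*1.341394] = 3.806106; exercise = 1.403633; V(1,1) = max -> 3.806106
  V(0,0) = exp(-r*dt) * [p*10.663230 + (1-p)*3.806106] = 7.156994; exercise = 5.500000; V(0,0) = max -> 7.156994


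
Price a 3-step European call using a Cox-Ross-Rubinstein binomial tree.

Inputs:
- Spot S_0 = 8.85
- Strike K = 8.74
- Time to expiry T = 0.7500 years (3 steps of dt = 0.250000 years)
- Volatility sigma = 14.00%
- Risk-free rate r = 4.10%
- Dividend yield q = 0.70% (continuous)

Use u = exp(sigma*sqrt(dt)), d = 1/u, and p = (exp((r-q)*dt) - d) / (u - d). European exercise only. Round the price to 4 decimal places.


Answer: Price = V(0,0) = 0.6338

Derivation:
dt = T/N = 0.250000
u = exp(sigma*sqrt(dt)) = 1.072508; d = 1/u = 0.932394
p = (exp((r-q)*dt) - d) / (u - d) = 0.543430
Discount per step: exp(-r*dt) = 0.989802
Stock lattice S(k, i) with i counting down-moves:
  k=0: S(0,0) = 8.8500
  k=1: S(1,0) = 9.4917; S(1,1) = 8.2517
  k=2: S(2,0) = 10.1799; S(2,1) = 8.8500; S(2,2) = 7.6938
  k=3: S(3,0) = 10.9181; S(3,1) = 9.4917; S(3,2) = 8.2517; S(3,3) = 7.1737
Terminal payoffs V(N, i) = max(S_T - K, 0):
  V(3,0) = 2.178051; V(3,1) = 0.751697; V(3,2) = 0.000000; V(3,3) = 0.000000
Backward induction: V(k, i) = exp(-r*dt) * [p * V(k+1, i) + (1-p) * V(k+1, i+1)].
  V(2,0) = exp(-r*dt) * [p*2.178051 + (1-p)*0.751697] = 1.511251
  V(2,1) = exp(-r*dt) * [p*0.751697 + (1-p)*0.000000] = 0.404330
  V(2,2) = exp(-r*dt) * [p*0.000000 + (1-p)*0.000000] = 0.000000
  V(1,0) = exp(-r*dt) * [p*1.511251 + (1-p)*0.404330] = 0.995607
  V(1,1) = exp(-r*dt) * [p*0.404330 + (1-p)*0.000000] = 0.217484
  V(0,0) = exp(-r*dt) * [p*0.995607 + (1-p)*0.217484] = 0.633810


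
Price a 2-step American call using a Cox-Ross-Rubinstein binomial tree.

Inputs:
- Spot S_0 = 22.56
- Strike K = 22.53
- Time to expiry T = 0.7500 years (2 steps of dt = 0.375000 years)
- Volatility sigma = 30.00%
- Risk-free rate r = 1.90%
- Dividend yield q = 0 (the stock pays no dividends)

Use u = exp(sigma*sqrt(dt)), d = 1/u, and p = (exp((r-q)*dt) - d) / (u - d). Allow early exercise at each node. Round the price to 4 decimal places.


dt = T/N = 0.375000
u = exp(sigma*sqrt(dt)) = 1.201669; d = 1/u = 0.832176
p = (exp((r-q)*dt) - d) / (u - d) = 0.473553
Discount per step: exp(-r*dt) = 0.992900
Stock lattice S(k, i) with i counting down-moves:
  k=0: S(0,0) = 22.5600
  k=1: S(1,0) = 27.1097; S(1,1) = 18.7739
  k=2: S(2,0) = 32.5768; S(2,1) = 22.5600; S(2,2) = 15.6232
Terminal payoffs V(N, i) = max(S_T - K, 0):
  V(2,0) = 10.046849; V(2,1) = 0.030000; V(2,2) = 0.000000
Backward induction: V(k, i) = exp(-r*dt) * [p * V(k+1, i) + (1-p) * V(k+1, i+1)]; then take max(V_cont, immediate exercise) for American.
  V(1,0) = exp(-r*dt) * [p*10.046849 + (1-p)*0.030000] = 4.739617; exercise = 4.579661; V(1,0) = max -> 4.739617
  V(1,1) = exp(-r*dt) * [p*0.030000 + (1-p)*0.000000] = 0.014106; exercise = 0.000000; V(1,1) = max -> 0.014106
  V(0,0) = exp(-r*dt) * [p*4.739617 + (1-p)*0.014106] = 2.235897; exercise = 0.030000; V(0,0) = max -> 2.235897

Answer: Price = V(0,0) = 2.2359


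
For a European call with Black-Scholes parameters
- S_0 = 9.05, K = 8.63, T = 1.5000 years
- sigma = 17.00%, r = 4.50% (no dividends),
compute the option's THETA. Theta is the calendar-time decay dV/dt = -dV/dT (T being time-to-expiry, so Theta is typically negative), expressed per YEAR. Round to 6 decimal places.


d1 = 0.6565365082; d2 = 0.4483298800
phi(d1) = 0.3215961779; exp(-qT) = 1.0000000000; exp(-rT) = 0.9347277206
Theta = -S*exp(-qT)*phi(d1)*sigma/(2*sqrt(T)) - r*K*exp(-rT)*N(d2) + q*S*exp(-qT)*N(d1)
N(d1) = 0.7442605073; N(d2) = 0.6730424304; sqrt(T) = 1.2247448714
Term 1 = -9.0500 * 1.0000000000 * 0.3215961779 * 0.1700 / (2 * 1.2247448714) = -0.2019913417
Term 2 = -0.0450 * 8.6300 * 0.9347277206 * 0.6730424304 = -0.2443154187
Term 3 = 0 (no dividend yield, q = 0)
Theta = -0.2019913417 + (-0.2443154187) + (0.0000000000) = -0.446307

Answer: Theta = -0.446307


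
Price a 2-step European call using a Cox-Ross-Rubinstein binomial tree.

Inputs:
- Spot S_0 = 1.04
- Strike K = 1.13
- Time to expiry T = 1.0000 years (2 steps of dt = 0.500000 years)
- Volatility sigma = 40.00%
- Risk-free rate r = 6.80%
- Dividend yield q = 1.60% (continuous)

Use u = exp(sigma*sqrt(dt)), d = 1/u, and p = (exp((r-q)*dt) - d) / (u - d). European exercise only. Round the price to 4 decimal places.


Answer: Price = V(0,0) = 0.1482

Derivation:
dt = T/N = 0.500000
u = exp(sigma*sqrt(dt)) = 1.326896; d = 1/u = 0.753638
p = (exp((r-q)*dt) - d) / (u - d) = 0.475707
Discount per step: exp(-r*dt) = 0.966572
Stock lattice S(k, i) with i counting down-moves:
  k=0: S(0,0) = 1.0400
  k=1: S(1,0) = 1.3800; S(1,1) = 0.7838
  k=2: S(2,0) = 1.8311; S(2,1) = 1.0400; S(2,2) = 0.5907
Terminal payoffs V(N, i) = max(S_T - K, 0):
  V(2,0) = 0.701080; V(2,1) = 0.000000; V(2,2) = 0.000000
Backward induction: V(k, i) = exp(-r*dt) * [p * V(k+1, i) + (1-p) * V(k+1, i+1)].
  V(1,0) = exp(-r*dt) * [p*0.701080 + (1-p)*0.000000] = 0.322360
  V(1,1) = exp(-r*dt) * [p*0.000000 + (1-p)*0.000000] = 0.000000
  V(0,0) = exp(-r*dt) * [p*0.322360 + (1-p)*0.000000] = 0.148222


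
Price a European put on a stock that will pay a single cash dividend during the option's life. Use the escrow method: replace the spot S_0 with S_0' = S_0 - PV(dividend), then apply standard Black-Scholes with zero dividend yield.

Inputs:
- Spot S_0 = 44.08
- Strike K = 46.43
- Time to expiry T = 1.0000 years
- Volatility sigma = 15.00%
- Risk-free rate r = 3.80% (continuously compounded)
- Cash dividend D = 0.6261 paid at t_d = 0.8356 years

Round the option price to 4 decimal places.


Answer: Price = 3.2934

Derivation:
PV(D) = D * exp(-r * t_d) = 0.6261 * 0.96874603 = 0.60653189
S_0' = S_0 - PV(D) = 44.0800 - 0.60653189 = 43.47346811
d1 = (ln(S_0'/K) + (r + sigma^2/2)*T) / (sigma*sqrt(T)) = -0.11029986
d2 = d1 - sigma*sqrt(T) = -0.26029986
exp(-rT) = 0.96271294
N(-d1) = 0.54391421; N(-d2) = 0.60268376
P = K * exp(-rT) * N(-d2) - S_0' * N(-d1) = 46.4300 * 0.96271294 * 0.60268376 - 43.47346811 * 0.54391421 = 3.2934


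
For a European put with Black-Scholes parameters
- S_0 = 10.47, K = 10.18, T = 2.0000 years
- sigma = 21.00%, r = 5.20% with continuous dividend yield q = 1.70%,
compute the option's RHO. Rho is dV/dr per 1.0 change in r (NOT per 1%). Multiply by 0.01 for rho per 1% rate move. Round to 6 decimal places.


d1 = 0.4787753135; d2 = 0.1817904654
phi(d1) = 0.3557413228; exp(-qT) = 0.9665715046; exp(-rT) = 0.9012252974
N(-d2) = 0.4278735837
Rho = -K*T*exp(-rT)*N(-d2) = -10.1800 * 2.0000 * 0.9012252974 * 0.4278735837 = -7.851030

Answer: Rho = -7.851030


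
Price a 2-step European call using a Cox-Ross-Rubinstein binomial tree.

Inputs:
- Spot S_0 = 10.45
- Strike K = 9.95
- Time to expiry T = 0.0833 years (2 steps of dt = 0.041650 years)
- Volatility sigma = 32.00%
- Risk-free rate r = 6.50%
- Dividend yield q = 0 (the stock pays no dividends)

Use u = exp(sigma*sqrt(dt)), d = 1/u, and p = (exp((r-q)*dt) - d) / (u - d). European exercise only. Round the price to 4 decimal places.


dt = T/N = 0.041650
u = exp(sigma*sqrt(dt)) = 1.067486; d = 1/u = 0.936780
p = (exp((r-q)*dt) - d) / (u - d) = 0.504420
Discount per step: exp(-r*dt) = 0.997296
Stock lattice S(k, i) with i counting down-moves:
  k=0: S(0,0) = 10.4500
  k=1: S(1,0) = 11.1552; S(1,1) = 9.7894
  k=2: S(2,0) = 11.9081; S(2,1) = 10.4500; S(2,2) = 9.1705
Terminal payoffs V(N, i) = max(S_T - K, 0):
  V(2,0) = 1.958058; V(2,1) = 0.500000; V(2,2) = 0.000000
Backward induction: V(k, i) = exp(-r*dt) * [p * V(k+1, i) + (1-p) * V(k+1, i+1)].
  V(1,0) = exp(-r*dt) * [p*1.958058 + (1-p)*0.500000] = 1.232133
  V(1,1) = exp(-r*dt) * [p*0.500000 + (1-p)*0.000000] = 0.251528
  V(0,0) = exp(-r*dt) * [p*1.232133 + (1-p)*0.251528] = 0.744147

Answer: Price = V(0,0) = 0.7441


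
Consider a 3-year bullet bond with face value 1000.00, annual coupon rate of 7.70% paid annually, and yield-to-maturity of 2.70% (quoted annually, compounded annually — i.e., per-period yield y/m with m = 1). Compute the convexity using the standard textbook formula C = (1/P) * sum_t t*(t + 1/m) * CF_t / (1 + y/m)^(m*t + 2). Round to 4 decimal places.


Answer: Convexity = 10.3914

Derivation:
Coupon per period c = face * coupon_rate / m = 77.000000
Periods per year m = 1; per-period yield y/m = 0.027000
Number of cashflows N = 3
Cashflows (t years, CF_t, discount factor 1/(1+y/m)^(m*t), PV):
  t = 1.0000: CF_t = 77.000000, DF = 0.973710, PV = 74.975657
  t = 2.0000: CF_t = 77.000000, DF = 0.948111, PV = 73.004535
  t = 3.0000: CF_t = 1077.000000, DF = 0.923185, PV = 994.270084
Price P = sum_t PV_t = 1142.250276
Convexity numerator sum_t t*(t + 1/m) * CF_t / (1+y/m)^(m*t + 2):
  t = 1.0000: term = 142.170467
  t = 2.0000: term = 415.298346
  t = 3.0000: term = 11312.138958
Convexity = (1/P) * sum = 11869.607771 / 1142.250276 = 10.391425


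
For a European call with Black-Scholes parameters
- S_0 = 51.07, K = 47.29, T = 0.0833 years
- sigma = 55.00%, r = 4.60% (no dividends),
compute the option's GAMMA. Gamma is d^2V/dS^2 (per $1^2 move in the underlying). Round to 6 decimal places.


Answer: Gamma = 0.041400

Derivation:
d1 = 0.5879397998; d2 = 0.4292002332
phi(d1) = 0.3356201927; exp(-qT) = 1.0000000000; exp(-rT) = 0.9961755320
Gamma = exp(-qT) * phi(d1) / (S * sigma * sqrt(T)) = 1.0000000000 * 0.3356201927 / (51.0700 * 0.5500 * 0.2886173938) = 0.041400


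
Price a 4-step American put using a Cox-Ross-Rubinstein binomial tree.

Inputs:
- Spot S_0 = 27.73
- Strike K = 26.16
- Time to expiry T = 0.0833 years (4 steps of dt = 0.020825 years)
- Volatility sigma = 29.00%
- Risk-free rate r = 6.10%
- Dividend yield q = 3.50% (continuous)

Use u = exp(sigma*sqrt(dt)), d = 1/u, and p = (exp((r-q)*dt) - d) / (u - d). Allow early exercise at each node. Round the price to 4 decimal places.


Answer: Price = V(0,0) = 0.3415

Derivation:
dt = T/N = 0.020825
u = exp(sigma*sqrt(dt)) = 1.042738; d = 1/u = 0.959014
p = (exp((r-q)*dt) - d) / (u - d) = 0.496008
Discount per step: exp(-r*dt) = 0.998730
Stock lattice S(k, i) with i counting down-moves:
  k=0: S(0,0) = 27.7300
  k=1: S(1,0) = 28.9151; S(1,1) = 26.5935
  k=2: S(2,0) = 30.1509; S(2,1) = 27.7300; S(2,2) = 25.5035
  k=3: S(3,0) = 31.4394; S(3,1) = 28.9151; S(3,2) = 26.5935; S(3,3) = 24.4582
  k=4: S(4,0) = 32.7831; S(4,1) = 30.1509; S(4,2) = 27.7300; S(4,3) = 25.5035; S(4,4) = 23.4558
Terminal payoffs V(N, i) = max(K - S_T, 0):
  V(4,0) = 0.000000; V(4,1) = 0.000000; V(4,2) = 0.000000; V(4,3) = 0.656497; V(4,4) = 2.704224
Backward induction: V(k, i) = exp(-r*dt) * [p * V(k+1, i) + (1-p) * V(k+1, i+1)]; then take max(V_cont, immediate exercise) for American.
  V(3,0) = exp(-r*dt) * [p*0.000000 + (1-p)*0.000000] = 0.000000; exercise = 0.000000; V(3,0) = max -> 0.000000
  V(3,1) = exp(-r*dt) * [p*0.000000 + (1-p)*0.000000] = 0.000000; exercise = 0.000000; V(3,1) = max -> 0.000000
  V(3,2) = exp(-r*dt) * [p*0.000000 + (1-p)*0.656497] = 0.330449; exercise = 0.000000; V(3,2) = max -> 0.330449
  V(3,3) = exp(-r*dt) * [p*0.656497 + (1-p)*2.704224] = 1.686391; exercise = 1.701782; V(3,3) = max -> 1.701782
  V(2,0) = exp(-r*dt) * [p*0.000000 + (1-p)*0.000000] = 0.000000; exercise = 0.000000; V(2,0) = max -> 0.000000
  V(2,1) = exp(-r*dt) * [p*0.000000 + (1-p)*0.330449] = 0.166332; exercise = 0.000000; V(2,1) = max -> 0.166332
  V(2,2) = exp(-r*dt) * [p*0.330449 + (1-p)*1.701782] = 1.020293; exercise = 0.656497; V(2,2) = max -> 1.020293
  V(1,0) = exp(-r*dt) * [p*0.000000 + (1-p)*0.166332] = 0.083724; exercise = 0.000000; V(1,0) = max -> 0.083724
  V(1,1) = exp(-r*dt) * [p*0.166332 + (1-p)*1.020293] = 0.595964; exercise = 0.000000; V(1,1) = max -> 0.595964
  V(0,0) = exp(-r*dt) * [p*0.083724 + (1-p)*0.595964] = 0.341455; exercise = 0.000000; V(0,0) = max -> 0.341455


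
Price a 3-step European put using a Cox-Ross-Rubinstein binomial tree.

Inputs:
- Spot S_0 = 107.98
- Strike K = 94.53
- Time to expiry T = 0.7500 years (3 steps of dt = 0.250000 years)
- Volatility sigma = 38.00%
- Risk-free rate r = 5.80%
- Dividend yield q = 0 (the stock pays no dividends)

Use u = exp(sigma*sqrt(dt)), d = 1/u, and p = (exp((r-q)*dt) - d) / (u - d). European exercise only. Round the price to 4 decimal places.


dt = T/N = 0.250000
u = exp(sigma*sqrt(dt)) = 1.209250; d = 1/u = 0.826959
p = (exp((r-q)*dt) - d) / (u - d) = 0.490848
Discount per step: exp(-r*dt) = 0.985605
Stock lattice S(k, i) with i counting down-moves:
  k=0: S(0,0) = 107.9800
  k=1: S(1,0) = 130.5748; S(1,1) = 89.2950
  k=2: S(2,0) = 157.8975; S(2,1) = 107.9800; S(2,2) = 73.8434
  k=3: S(3,0) = 190.9375; S(3,1) = 130.5748; S(3,2) = 89.2950; S(3,3) = 61.0654
Terminal payoffs V(N, i) = max(K - S_T, 0):
  V(3,0) = 0.000000; V(3,1) = 0.000000; V(3,2) = 5.234953; V(3,3) = 33.464563
Backward induction: V(k, i) = exp(-r*dt) * [p * V(k+1, i) + (1-p) * V(k+1, i+1)].
  V(2,0) = exp(-r*dt) * [p*0.000000 + (1-p)*0.000000] = 0.000000
  V(2,1) = exp(-r*dt) * [p*0.000000 + (1-p)*5.234953] = 2.627018
  V(2,2) = exp(-r*dt) * [p*5.234953 + (1-p)*33.464563] = 19.325850
  V(1,0) = exp(-r*dt) * [p*0.000000 + (1-p)*2.627018] = 1.318297
  V(1,1) = exp(-r*dt) * [p*2.627018 + (1-p)*19.325850] = 10.969052
  V(0,0) = exp(-r*dt) * [p*1.318297 + (1-p)*10.969052] = 6.142286

Answer: Price = V(0,0) = 6.1423


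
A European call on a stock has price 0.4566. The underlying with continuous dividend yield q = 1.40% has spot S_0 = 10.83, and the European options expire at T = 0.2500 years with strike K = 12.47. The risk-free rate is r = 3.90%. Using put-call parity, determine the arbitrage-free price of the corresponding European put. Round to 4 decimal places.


Answer: Put price = 2.0134

Derivation:
Put-call parity: C - P = S_0 * exp(-qT) - K * exp(-rT).
S_0 * exp(-qT) = 10.8300 * 0.99650612 = 10.79216126
K * exp(-rT) = 12.4700 * 0.99029738 = 12.34900829
P = C - S*exp(-qT) + K*exp(-rT)
P = 0.4566 - 10.79216126 + 12.34900829 = 2.0134


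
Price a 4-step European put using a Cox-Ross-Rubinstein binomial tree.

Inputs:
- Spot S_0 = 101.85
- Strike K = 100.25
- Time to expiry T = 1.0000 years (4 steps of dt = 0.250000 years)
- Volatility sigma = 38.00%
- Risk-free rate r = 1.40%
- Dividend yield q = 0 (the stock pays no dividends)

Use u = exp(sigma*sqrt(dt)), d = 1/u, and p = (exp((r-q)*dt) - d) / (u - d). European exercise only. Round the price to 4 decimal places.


dt = T/N = 0.250000
u = exp(sigma*sqrt(dt)) = 1.209250; d = 1/u = 0.826959
p = (exp((r-q)*dt) - d) / (u - d) = 0.461814
Discount per step: exp(-r*dt) = 0.996506
Stock lattice S(k, i) with i counting down-moves:
  k=0: S(0,0) = 101.8500
  k=1: S(1,0) = 123.1621; S(1,1) = 84.2258
  k=2: S(2,0) = 148.9337; S(2,1) = 101.8500; S(2,2) = 69.6513
  k=3: S(3,0) = 180.0980; S(3,1) = 123.1621; S(3,2) = 84.2258; S(3,3) = 57.5988
  k=4: S(4,0) = 217.7834; S(4,1) = 148.9337; S(4,2) = 101.8500; S(4,3) = 69.6513; S(4,4) = 47.6318
Terminal payoffs V(N, i) = max(K - S_T, 0):
  V(4,0) = 0.000000; V(4,1) = 0.000000; V(4,2) = 0.000000; V(4,3) = 30.598715; V(4,4) = 52.618174
Backward induction: V(k, i) = exp(-r*dt) * [p * V(k+1, i) + (1-p) * V(k+1, i+1)].
  V(3,0) = exp(-r*dt) * [p*0.000000 + (1-p)*0.000000] = 0.000000
  V(3,1) = exp(-r*dt) * [p*0.000000 + (1-p)*0.000000] = 0.000000
  V(3,2) = exp(-r*dt) * [p*0.000000 + (1-p)*30.598715] = 16.410271
  V(3,3) = exp(-r*dt) * [p*30.598715 + (1-p)*52.618174] = 42.300972
  V(2,0) = exp(-r*dt) * [p*0.000000 + (1-p)*0.000000] = 0.000000
  V(2,1) = exp(-r*dt) * [p*0.000000 + (1-p)*16.410271] = 8.800925
  V(2,2) = exp(-r*dt) * [p*16.410271 + (1-p)*42.300972] = 30.238271
  V(1,0) = exp(-r*dt) * [p*0.000000 + (1-p)*8.800925] = 4.719988
  V(1,1) = exp(-r*dt) * [p*8.800925 + (1-p)*30.238271] = 20.267150
  V(0,0) = exp(-r*dt) * [p*4.719988 + (1-p)*20.267150] = 13.041531

Answer: Price = V(0,0) = 13.0415


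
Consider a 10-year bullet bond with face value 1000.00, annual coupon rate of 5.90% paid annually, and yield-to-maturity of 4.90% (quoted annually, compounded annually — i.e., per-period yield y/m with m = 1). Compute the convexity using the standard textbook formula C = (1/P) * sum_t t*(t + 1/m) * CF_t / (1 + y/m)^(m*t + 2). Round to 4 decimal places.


Answer: Convexity = 72.6843

Derivation:
Coupon per period c = face * coupon_rate / m = 59.000000
Periods per year m = 1; per-period yield y/m = 0.049000
Number of cashflows N = 10
Cashflows (t years, CF_t, discount factor 1/(1+y/m)^(m*t), PV):
  t = 1.0000: CF_t = 59.000000, DF = 0.953289, PV = 56.244042
  t = 2.0000: CF_t = 59.000000, DF = 0.908760, PV = 53.616818
  t = 3.0000: CF_t = 59.000000, DF = 0.866310, PV = 51.112314
  t = 4.0000: CF_t = 59.000000, DF = 0.825844, PV = 48.724799
  t = 5.0000: CF_t = 59.000000, DF = 0.787268, PV = 46.448808
  t = 6.0000: CF_t = 59.000000, DF = 0.750494, PV = 44.279130
  t = 7.0000: CF_t = 59.000000, DF = 0.715437, PV = 42.210801
  t = 8.0000: CF_t = 59.000000, DF = 0.682018, PV = 40.239086
  t = 9.0000: CF_t = 59.000000, DF = 0.650161, PV = 38.359472
  t = 10.0000: CF_t = 1059.000000, DF = 0.619791, PV = 656.358446
Price P = sum_t PV_t = 1077.593716
Convexity numerator sum_t t*(t + 1/m) * CF_t / (1+y/m)^(m*t + 2):
  t = 1.0000: term = 102.224629
  t = 2.0000: term = 292.348796
  t = 3.0000: term = 557.385693
  t = 4.0000: term = 885.582607
  t = 5.0000: term = 1266.324032
  t = 6.0000: term = 1690.041607
  t = 7.0000: term = 2148.130418
  t = 8.0000: term = 2632.871274
  t = 9.0000: term = 3137.358525
  t = 10.0000: term = 65611.926081
Convexity = (1/P) * sum = 78324.193661 / 1077.593716 = 72.684345


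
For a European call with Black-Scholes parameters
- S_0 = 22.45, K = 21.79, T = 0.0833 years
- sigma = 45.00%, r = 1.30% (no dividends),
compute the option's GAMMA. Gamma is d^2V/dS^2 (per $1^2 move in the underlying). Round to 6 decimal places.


Answer: Gamma = 0.130683

Derivation:
d1 = 0.3030270145; d2 = 0.1731491873
phi(d1) = 0.3810398870; exp(-qT) = 1.0000000000; exp(-rT) = 0.9989176861
Gamma = exp(-qT) * phi(d1) / (S * sigma * sqrt(T)) = 1.0000000000 * 0.3810398870 / (22.4500 * 0.4500 * 0.2886173938) = 0.130683


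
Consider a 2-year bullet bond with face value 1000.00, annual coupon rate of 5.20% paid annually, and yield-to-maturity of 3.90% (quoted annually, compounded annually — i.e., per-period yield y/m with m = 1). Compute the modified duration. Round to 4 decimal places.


Answer: Modified duration = 1.8779

Derivation:
Coupon per period c = face * coupon_rate / m = 52.000000
Periods per year m = 1; per-period yield y/m = 0.039000
Number of cashflows N = 2
Cashflows (t years, CF_t, discount factor 1/(1+y/m)^(m*t), PV):
  t = 1.0000: CF_t = 52.000000, DF = 0.962464, PV = 50.048123
  t = 2.0000: CF_t = 1052.000000, DF = 0.926337, PV = 974.506286
Price P = sum_t PV_t = 1024.554409
First compute Macaulay numerator sum_t t * PV_t:
  t * PV_t at t = 1.0000: 50.048123
  t * PV_t at t = 2.0000: 1949.012571
Macaulay duration D = 1999.060695 / 1024.554409 = 1.951151
Modified duration = D / (1 + y/m) = 1.951151 / (1 + 0.039000) = 1.877913


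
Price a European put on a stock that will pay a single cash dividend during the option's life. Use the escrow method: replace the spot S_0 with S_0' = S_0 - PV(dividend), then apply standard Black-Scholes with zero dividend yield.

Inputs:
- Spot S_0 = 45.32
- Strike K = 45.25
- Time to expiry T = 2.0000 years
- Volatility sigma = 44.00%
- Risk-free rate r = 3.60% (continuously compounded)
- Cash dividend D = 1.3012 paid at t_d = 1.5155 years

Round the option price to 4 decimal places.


PV(D) = D * exp(-r * t_d) = 1.3012 * 0.94690359 = 1.23211095
S_0' = S_0 - PV(D) = 45.3200 - 1.23211095 = 44.08788905
d1 = (ln(S_0'/K) + (r + sigma^2/2)*T) / (sigma*sqrt(T)) = 0.38502358
d2 = d1 - sigma*sqrt(T) = -0.23723039
exp(-rT) = 0.93053090
N(-d1) = 0.35010997; N(-d2) = 0.59376097
P = K * exp(-rT) * N(-d2) - S_0' * N(-d1) = 45.2500 * 0.93053090 * 0.59376097 - 44.08788905 * 0.35010997 = 9.5656

Answer: Price = 9.5656


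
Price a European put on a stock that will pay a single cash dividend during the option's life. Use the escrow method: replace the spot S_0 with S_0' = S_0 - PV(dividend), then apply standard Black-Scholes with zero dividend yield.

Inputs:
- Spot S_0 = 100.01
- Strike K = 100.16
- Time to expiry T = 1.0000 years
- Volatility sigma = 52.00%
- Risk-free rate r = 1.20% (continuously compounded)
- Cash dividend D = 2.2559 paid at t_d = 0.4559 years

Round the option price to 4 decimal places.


Answer: Price = 20.7832

Derivation:
PV(D) = D * exp(-r * t_d) = 2.2559 * 0.99454414 = 2.24359212
S_0' = S_0 - PV(D) = 100.0100 - 2.24359212 = 97.76640788
d1 = (ln(S_0'/K) + (r + sigma^2/2)*T) / (sigma*sqrt(T)) = 0.23656179
d2 = d1 - sigma*sqrt(T) = -0.28343821
exp(-rT) = 0.98807171
N(-d1) = 0.40649838; N(-d2) = 0.61157953
P = K * exp(-rT) * N(-d2) - S_0' * N(-d1) = 100.1600 * 0.98807171 * 0.61157953 - 97.76640788 * 0.40649838 = 20.7832


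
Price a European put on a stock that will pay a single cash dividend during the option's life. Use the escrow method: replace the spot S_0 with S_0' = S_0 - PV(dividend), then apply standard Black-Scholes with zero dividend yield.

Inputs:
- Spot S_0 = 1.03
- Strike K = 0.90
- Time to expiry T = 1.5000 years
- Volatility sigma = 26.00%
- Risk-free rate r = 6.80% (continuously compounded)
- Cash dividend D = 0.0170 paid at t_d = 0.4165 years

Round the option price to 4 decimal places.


Answer: Price = 0.0415

Derivation:
PV(D) = D * exp(-r * t_d) = 0.0170 * 0.97207531 = 0.01652528
S_0' = S_0 - PV(D) = 1.0300 - 0.01652528 = 1.01347472
d1 = (ln(S_0'/K) + (r + sigma^2/2)*T) / (sigma*sqrt(T)) = 0.85243894
d2 = d1 - sigma*sqrt(T) = 0.53400528
exp(-rT) = 0.90302955
N(-d1) = 0.19698526; N(-d2) = 0.29666894
P = K * exp(-rT) * N(-d2) - S_0' * N(-d1) = 0.9000 * 0.90302955 * 0.29666894 - 1.01347472 * 0.19698526 = 0.0415


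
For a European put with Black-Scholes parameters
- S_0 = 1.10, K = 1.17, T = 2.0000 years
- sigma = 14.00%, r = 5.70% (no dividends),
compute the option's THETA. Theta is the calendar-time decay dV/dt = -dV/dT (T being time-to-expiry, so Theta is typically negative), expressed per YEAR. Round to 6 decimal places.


d1 = 0.3631823212; d2 = 0.1651924225
phi(d1) = 0.3734805942; exp(-qT) = 1.0000000000; exp(-rT) = 0.8922579559
Theta = -S*exp(-qT)*phi(d1)*sigma/(2*sqrt(T)) + r*K*exp(-rT)*N(-d2) - q*S*exp(-qT)*N(-d1)
N(-d1) = 0.3582343465; N(-d2) = 0.4343962647; sqrt(T) = 1.4142135624
Term 1 = -1.1000 * 1.0000000000 * 0.3734805942 * 0.1400 / (2 * 1.4142135624) = -0.0203349809
Term 2 = 0.0570 * 1.1700 * 0.8922579559 * 0.4343962647 = 0.0258486121
Term 3 = 0 (no dividend yield, q = 0)
Theta = -0.0203349809 + (0.0258486121) + (0.0000000000) = 0.005514

Answer: Theta = 0.005514


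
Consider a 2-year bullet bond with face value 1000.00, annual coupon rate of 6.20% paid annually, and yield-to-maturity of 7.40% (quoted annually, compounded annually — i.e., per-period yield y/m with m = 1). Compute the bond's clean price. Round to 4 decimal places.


Coupon per period c = face * coupon_rate / m = 62.000000
Periods per year m = 1; per-period yield y/m = 0.074000
Number of cashflows N = 2
Cashflows (t years, CF_t, discount factor 1/(1+y/m)^(m*t), PV):
  t = 1.0000: CF_t = 62.000000, DF = 0.931099, PV = 57.728119
  t = 2.0000: CF_t = 1062.000000, DF = 0.866945, PV = 920.695359
Price P = sum_t PV_t = 978.423478

Answer: Price = 978.4235


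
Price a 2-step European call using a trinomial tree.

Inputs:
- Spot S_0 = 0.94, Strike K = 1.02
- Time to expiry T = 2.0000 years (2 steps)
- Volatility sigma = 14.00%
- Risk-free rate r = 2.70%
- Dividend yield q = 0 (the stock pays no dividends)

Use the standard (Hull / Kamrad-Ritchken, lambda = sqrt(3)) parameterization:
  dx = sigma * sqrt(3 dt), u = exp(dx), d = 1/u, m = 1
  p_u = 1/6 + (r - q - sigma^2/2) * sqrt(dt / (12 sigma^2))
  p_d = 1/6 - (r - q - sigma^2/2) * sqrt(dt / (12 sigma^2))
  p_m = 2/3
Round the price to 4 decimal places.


dt = T/N = 1.000000; dx = sigma*sqrt(3*dt) = 0.242487
u = exp(dx) = 1.274415; d = 1/u = 0.784674
p_u = 0.202132, p_m = 0.666667, p_d = 0.131201
Discount per step: exp(-r*dt) = 0.973361
Stock lattice S(k, j) with j the centered position index:
  k=0: S(0,+0) = 0.9400
  k=1: S(1,-1) = 0.7376; S(1,+0) = 0.9400; S(1,+1) = 1.1979
  k=2: S(2,-2) = 0.5788; S(2,-1) = 0.7376; S(2,+0) = 0.9400; S(2,+1) = 1.1979; S(2,+2) = 1.5267
Terminal payoffs V(N, j) = max(S_T - K, 0):
  V(2,-2) = 0.000000; V(2,-1) = 0.000000; V(2,+0) = 0.000000; V(2,+1) = 0.177950; V(2,+2) = 0.506685
Backward induction: V(k, j) = exp(-r*dt) * [p_u * V(k+1, j+1) + p_m * V(k+1, j) + p_d * V(k+1, j-1)]
  V(1,-1) = exp(-r*dt) * [p_u*0.000000 + p_m*0.000000 + p_d*0.000000] = 0.000000
  V(1,+0) = exp(-r*dt) * [p_u*0.177950 + p_m*0.000000 + p_d*0.000000] = 0.035011
  V(1,+1) = exp(-r*dt) * [p_u*0.506685 + p_m*0.177950 + p_d*0.000000] = 0.215162
  V(0,+0) = exp(-r*dt) * [p_u*0.215162 + p_m*0.035011 + p_d*0.000000] = 0.065052

Answer: Price = V(0,0) = 0.0651


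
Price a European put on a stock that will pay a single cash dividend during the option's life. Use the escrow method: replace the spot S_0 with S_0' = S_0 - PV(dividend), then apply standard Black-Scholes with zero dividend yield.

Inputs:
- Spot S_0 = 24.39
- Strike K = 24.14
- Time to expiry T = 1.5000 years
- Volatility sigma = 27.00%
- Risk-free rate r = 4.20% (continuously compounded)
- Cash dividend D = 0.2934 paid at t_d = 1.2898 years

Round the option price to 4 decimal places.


PV(D) = D * exp(-r * t_d) = 0.2934 * 0.94726954 = 0.27792888
S_0' = S_0 - PV(D) = 24.3900 - 0.27792888 = 24.11207112
d1 = (ln(S_0'/K) + (r + sigma^2/2)*T) / (sigma*sqrt(T)) = 0.35235570
d2 = d1 - sigma*sqrt(T) = 0.02167458
exp(-rT) = 0.93894347
N(-d1) = 0.36228576; N(-d2) = 0.49135377
P = K * exp(-rT) * N(-d2) - S_0' * N(-d1) = 24.1400 * 0.93894347 * 0.49135377 - 24.11207112 * 0.36228576 = 2.4016

Answer: Price = 2.4016


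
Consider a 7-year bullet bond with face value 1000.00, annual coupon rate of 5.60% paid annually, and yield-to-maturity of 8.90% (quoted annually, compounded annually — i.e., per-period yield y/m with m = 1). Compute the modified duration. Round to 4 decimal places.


Answer: Modified duration = 5.3875

Derivation:
Coupon per period c = face * coupon_rate / m = 56.000000
Periods per year m = 1; per-period yield y/m = 0.089000
Number of cashflows N = 7
Cashflows (t years, CF_t, discount factor 1/(1+y/m)^(m*t), PV):
  t = 1.0000: CF_t = 56.000000, DF = 0.918274, PV = 51.423324
  t = 2.0000: CF_t = 56.000000, DF = 0.843226, PV = 47.220683
  t = 3.0000: CF_t = 56.000000, DF = 0.774313, PV = 43.361509
  t = 4.0000: CF_t = 56.000000, DF = 0.711031, PV = 39.817731
  t = 5.0000: CF_t = 56.000000, DF = 0.652921, PV = 36.563573
  t = 6.0000: CF_t = 56.000000, DF = 0.599560, PV = 33.575365
  t = 7.0000: CF_t = 1056.000000, DF = 0.550560, PV = 581.391610
Price P = sum_t PV_t = 833.353795
First compute Macaulay numerator sum_t t * PV_t:
  t * PV_t at t = 1.0000: 51.423324
  t * PV_t at t = 2.0000: 94.441367
  t * PV_t at t = 3.0000: 130.084527
  t * PV_t at t = 4.0000: 159.270924
  t * PV_t at t = 5.0000: 182.817865
  t * PV_t at t = 6.0000: 201.452193
  t * PV_t at t = 7.0000: 4069.741267
Macaulay duration D = 4889.231466 / 833.353795 = 5.866934
Modified duration = D / (1 + y/m) = 5.866934 / (1 + 0.089000) = 5.387451


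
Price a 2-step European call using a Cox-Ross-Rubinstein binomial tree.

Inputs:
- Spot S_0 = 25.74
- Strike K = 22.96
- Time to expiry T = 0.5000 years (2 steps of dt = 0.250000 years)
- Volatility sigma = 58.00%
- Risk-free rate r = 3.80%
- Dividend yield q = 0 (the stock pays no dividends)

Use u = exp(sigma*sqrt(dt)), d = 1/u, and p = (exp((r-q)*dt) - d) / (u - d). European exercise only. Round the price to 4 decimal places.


dt = T/N = 0.250000
u = exp(sigma*sqrt(dt)) = 1.336427; d = 1/u = 0.748264
p = (exp((r-q)*dt) - d) / (u - d) = 0.444233
Discount per step: exp(-r*dt) = 0.990545
Stock lattice S(k, i) with i counting down-moves:
  k=0: S(0,0) = 25.7400
  k=1: S(1,0) = 34.3996; S(1,1) = 19.2603
  k=2: S(2,0) = 45.9726; S(2,1) = 25.7400; S(2,2) = 14.4118
Terminal payoffs V(N, i) = max(S_T - K, 0):
  V(2,0) = 23.012629; V(2,1) = 2.780000; V(2,2) = 0.000000
Backward induction: V(k, i) = exp(-r*dt) * [p * V(k+1, i) + (1-p) * V(k+1, i+1)].
  V(1,0) = exp(-r*dt) * [p*23.012629 + (1-p)*2.780000] = 11.656731
  V(1,1) = exp(-r*dt) * [p*2.780000 + (1-p)*0.000000] = 1.223291
  V(0,0) = exp(-r*dt) * [p*11.656731 + (1-p)*1.223291] = 5.802778

Answer: Price = V(0,0) = 5.8028


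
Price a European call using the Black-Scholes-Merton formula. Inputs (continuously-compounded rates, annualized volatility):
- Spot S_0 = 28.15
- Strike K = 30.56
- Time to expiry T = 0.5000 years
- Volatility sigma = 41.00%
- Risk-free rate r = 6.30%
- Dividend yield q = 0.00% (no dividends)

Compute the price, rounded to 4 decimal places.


Answer: Price = 2.6478

Derivation:
d1 = (ln(S/K) + (r - q + 0.5*sigma^2) * T) / (sigma * sqrt(T)) = -0.02973163
d2 = d1 - sigma * sqrt(T) = -0.31964541
exp(-rT) = 0.96899096; exp(-qT) = 1.00000000
C = S_0 * exp(-qT) * N(d1) - K * exp(-rT) * N(d2)
N(d1) = 0.48814054; N(d2) = 0.37461857
C = 28.1500 * 1.00000000 * 0.48814054 - 30.5600 * 0.96899096 * 0.37461857 = 2.6478


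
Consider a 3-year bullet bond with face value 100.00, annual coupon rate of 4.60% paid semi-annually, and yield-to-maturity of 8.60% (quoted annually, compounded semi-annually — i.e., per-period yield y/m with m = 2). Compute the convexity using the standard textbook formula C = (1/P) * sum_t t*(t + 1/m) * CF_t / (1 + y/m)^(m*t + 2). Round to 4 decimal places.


Answer: Convexity = 8.9078

Derivation:
Coupon per period c = face * coupon_rate / m = 2.300000
Periods per year m = 2; per-period yield y/m = 0.043000
Number of cashflows N = 6
Cashflows (t years, CF_t, discount factor 1/(1+y/m)^(m*t), PV):
  t = 0.5000: CF_t = 2.300000, DF = 0.958773, PV = 2.205177
  t = 1.0000: CF_t = 2.300000, DF = 0.919245, PV = 2.114264
  t = 1.5000: CF_t = 2.300000, DF = 0.881347, PV = 2.027099
  t = 2.0000: CF_t = 2.300000, DF = 0.845012, PV = 1.943527
  t = 2.5000: CF_t = 2.300000, DF = 0.810174, PV = 1.863401
  t = 3.0000: CF_t = 102.300000, DF = 0.776773, PV = 79.463883
Price P = sum_t PV_t = 89.617351
Convexity numerator sum_t t*(t + 1/m) * CF_t / (1+y/m)^(m*t + 2):
  t = 0.5000: term = 1.013549
  t = 1.0000: term = 2.915291
  t = 1.5000: term = 5.590203
  t = 2.0000: term = 8.932890
  t = 2.5000: term = 12.846918
  t = 3.0000: term = 766.991349
Convexity = (1/P) * sum = 798.290199 / 89.617351 = 8.907764


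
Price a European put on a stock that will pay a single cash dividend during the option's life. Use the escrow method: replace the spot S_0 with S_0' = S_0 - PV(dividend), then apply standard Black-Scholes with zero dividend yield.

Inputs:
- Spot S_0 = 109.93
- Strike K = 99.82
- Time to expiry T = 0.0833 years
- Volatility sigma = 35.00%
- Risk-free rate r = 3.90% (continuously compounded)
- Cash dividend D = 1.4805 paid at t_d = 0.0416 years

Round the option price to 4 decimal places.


Answer: Price = 1.1465

Derivation:
PV(D) = D * exp(-r * t_d) = 1.4805 * 0.99837892 = 1.47809998
S_0' = S_0 - PV(D) = 109.9300 - 1.47809998 = 108.45190002
d1 = (ln(S_0'/K) + (r + sigma^2/2)*T) / (sigma*sqrt(T)) = 0.90370771
d2 = d1 - sigma*sqrt(T) = 0.80269163
exp(-rT) = 0.99675657
N(-d1) = 0.18307520; N(-d2) = 0.21107650
P = K * exp(-rT) * N(-d2) - S_0' * N(-d1) = 99.8200 * 0.99675657 * 0.21107650 - 108.45190002 * 0.18307520 = 1.1465


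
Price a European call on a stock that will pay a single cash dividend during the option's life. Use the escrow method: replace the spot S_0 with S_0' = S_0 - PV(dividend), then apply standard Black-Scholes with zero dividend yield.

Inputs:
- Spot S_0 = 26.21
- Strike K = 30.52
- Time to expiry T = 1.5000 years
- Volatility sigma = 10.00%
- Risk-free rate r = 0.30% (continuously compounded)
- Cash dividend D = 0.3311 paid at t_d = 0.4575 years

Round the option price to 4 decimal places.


Answer: Price = 0.1529

Derivation:
PV(D) = D * exp(-r * t_d) = 0.3311 * 0.99862844 = 0.33064588
S_0' = S_0 - PV(D) = 26.2100 - 0.33064588 = 25.87935412
d1 = (ln(S_0'/K) + (r + sigma^2/2)*T) / (sigma*sqrt(T)) = -1.24872288
d2 = d1 - sigma*sqrt(T) = -1.37119736
exp(-rT) = 0.99551011
N(d1) = 0.10588323; N(d2) = 0.08515672
C = S_0' * N(d1) - K * exp(-rT) * N(d2) = 25.87935412 * 0.10588323 - 30.5200 * 0.99551011 * 0.08515672 = 0.1529


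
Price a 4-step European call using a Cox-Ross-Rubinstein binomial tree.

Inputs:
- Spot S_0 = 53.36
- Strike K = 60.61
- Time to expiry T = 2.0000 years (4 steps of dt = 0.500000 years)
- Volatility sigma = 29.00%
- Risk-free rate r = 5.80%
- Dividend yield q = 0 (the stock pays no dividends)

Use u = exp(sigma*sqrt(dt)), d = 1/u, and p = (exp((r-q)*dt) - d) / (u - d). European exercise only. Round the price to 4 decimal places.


Answer: Price = V(0,0) = 8.7122

Derivation:
dt = T/N = 0.500000
u = exp(sigma*sqrt(dt)) = 1.227600; d = 1/u = 0.814598
p = (exp((r-q)*dt) - d) / (u - d) = 0.520159
Discount per step: exp(-r*dt) = 0.971416
Stock lattice S(k, i) with i counting down-moves:
  k=0: S(0,0) = 53.3600
  k=1: S(1,0) = 65.5047; S(1,1) = 43.4669
  k=2: S(2,0) = 80.4136; S(2,1) = 53.3600; S(2,2) = 35.4081
  k=3: S(3,0) = 98.7157; S(3,1) = 65.5047; S(3,2) = 43.4669; S(3,3) = 28.8433
  k=4: S(4,0) = 121.1834; S(4,1) = 80.4136; S(4,2) = 53.3600; S(4,3) = 35.4081; S(4,4) = 23.4957
Terminal payoffs V(N, i) = max(S_T - K, 0):
  V(4,0) = 60.573420; V(4,1) = 19.803601; V(4,2) = 0.000000; V(4,3) = 0.000000; V(4,4) = 0.000000
Backward induction: V(k, i) = exp(-r*dt) * [p * V(k+1, i) + (1-p) * V(k+1, i+1)].
  V(3,0) = exp(-r*dt) * [p*60.573420 + (1-p)*19.803601] = 39.838178
  V(3,1) = exp(-r*dt) * [p*19.803601 + (1-p)*0.000000] = 10.006587
  V(3,2) = exp(-r*dt) * [p*0.000000 + (1-p)*0.000000] = 0.000000
  V(3,3) = exp(-r*dt) * [p*0.000000 + (1-p)*0.000000] = 0.000000
  V(2,0) = exp(-r*dt) * [p*39.838178 + (1-p)*10.006587] = 24.794205
  V(2,1) = exp(-r*dt) * [p*10.006587 + (1-p)*0.000000] = 5.056241
  V(2,2) = exp(-r*dt) * [p*0.000000 + (1-p)*0.000000] = 0.000000
  V(1,0) = exp(-r*dt) * [p*24.794205 + (1-p)*5.056241] = 14.885137
  V(1,1) = exp(-r*dt) * [p*5.056241 + (1-p)*0.000000] = 2.554874
  V(0,0) = exp(-r*dt) * [p*14.885137 + (1-p)*2.554874] = 8.712221


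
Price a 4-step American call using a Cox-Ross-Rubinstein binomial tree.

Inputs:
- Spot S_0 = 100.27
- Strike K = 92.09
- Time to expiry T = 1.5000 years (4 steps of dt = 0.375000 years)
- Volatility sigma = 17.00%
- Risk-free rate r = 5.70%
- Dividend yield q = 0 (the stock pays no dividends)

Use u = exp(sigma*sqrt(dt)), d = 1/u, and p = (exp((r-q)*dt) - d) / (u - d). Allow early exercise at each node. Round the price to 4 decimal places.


dt = T/N = 0.375000
u = exp(sigma*sqrt(dt)) = 1.109715; d = 1/u = 0.901132
p = (exp((r-q)*dt) - d) / (u - d) = 0.577578
Discount per step: exp(-r*dt) = 0.978852
Stock lattice S(k, i) with i counting down-moves:
  k=0: S(0,0) = 100.2700
  k=1: S(1,0) = 111.2711; S(1,1) = 90.3565
  k=2: S(2,0) = 123.4793; S(2,1) = 100.2700; S(2,2) = 81.4232
  k=3: S(3,0) = 137.0268; S(3,1) = 111.2711; S(3,2) = 90.3565; S(3,3) = 73.3730
  k=4: S(4,0) = 152.0607; S(4,1) = 123.4793; S(4,2) = 100.2700; S(4,3) = 81.4232; S(4,4) = 66.1188
Terminal payoffs V(N, i) = max(S_T - K, 0):
  V(4,0) = 59.970703; V(4,1) = 31.389256; V(4,2) = 8.180000; V(4,3) = 0.000000; V(4,4) = 0.000000
Backward induction: V(k, i) = exp(-r*dt) * [p * V(k+1, i) + (1-p) * V(k+1, i+1)]; then take max(V_cont, immediate exercise) for American.
  V(3,0) = exp(-r*dt) * [p*59.970703 + (1-p)*31.389256] = 46.884330; exercise = 44.936795; V(3,0) = max -> 46.884330
  V(3,1) = exp(-r*dt) * [p*31.389256 + (1-p)*8.180000] = 21.128668; exercise = 19.181133; V(3,1) = max -> 21.128668
  V(3,2) = exp(-r*dt) * [p*8.180000 + (1-p)*0.000000] = 4.624671; exercise = 0.000000; V(3,2) = max -> 4.624671
  V(3,3) = exp(-r*dt) * [p*0.000000 + (1-p)*0.000000] = 0.000000; exercise = 0.000000; V(3,3) = max -> 0.000000
  V(2,0) = exp(-r*dt) * [p*46.884330 + (1-p)*21.128668] = 35.243140; exercise = 31.389256; V(2,0) = max -> 35.243140
  V(2,1) = exp(-r*dt) * [p*21.128668 + (1-p)*4.624671] = 13.857621; exercise = 8.180000; V(2,1) = max -> 13.857621
  V(2,2) = exp(-r*dt) * [p*4.624671 + (1-p)*0.000000] = 2.614619; exercise = 0.000000; V(2,2) = max -> 2.614619
  V(1,0) = exp(-r*dt) * [p*35.243140 + (1-p)*13.857621] = 25.655144; exercise = 19.181133; V(1,0) = max -> 25.655144
  V(1,1) = exp(-r*dt) * [p*13.857621 + (1-p)*2.614619] = 8.915705; exercise = 0.000000; V(1,1) = max -> 8.915705
  V(0,0) = exp(-r*dt) * [p*25.655144 + (1-p)*8.915705] = 18.191017; exercise = 8.180000; V(0,0) = max -> 18.191017

Answer: Price = V(0,0) = 18.1910
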